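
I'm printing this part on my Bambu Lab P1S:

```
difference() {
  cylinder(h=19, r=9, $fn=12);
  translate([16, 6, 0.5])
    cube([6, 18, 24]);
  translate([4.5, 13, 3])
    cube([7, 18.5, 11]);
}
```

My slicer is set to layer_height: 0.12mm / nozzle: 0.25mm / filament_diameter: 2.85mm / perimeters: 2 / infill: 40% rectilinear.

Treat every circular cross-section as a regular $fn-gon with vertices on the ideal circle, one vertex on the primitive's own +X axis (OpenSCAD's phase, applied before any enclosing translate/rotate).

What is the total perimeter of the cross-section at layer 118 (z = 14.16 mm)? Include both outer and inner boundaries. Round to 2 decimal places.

55.90 mm

At z = 14.16 mm: the r=9 cylinder gives a regular 12-gon of circumradius 9 (constant along its height) (perimeter = 2·12·9.000·sin(180°/12) = 55.90 mm); the 6×18 cube at (16, 6) contributes its full rectangle (perimeter 48.00 mm); the cube at (4.5, 13) does not reach this height (z outside [3, 14]); Taking the first minus the rest: starting from the r=9 cylinder, the 6×18 cube at (16, 6) misses the remaining region (no effect) — boundary = 55.90 mm. Overall, the cross-section is a single solid region. Total boundary length (outer) = 55.90 mm.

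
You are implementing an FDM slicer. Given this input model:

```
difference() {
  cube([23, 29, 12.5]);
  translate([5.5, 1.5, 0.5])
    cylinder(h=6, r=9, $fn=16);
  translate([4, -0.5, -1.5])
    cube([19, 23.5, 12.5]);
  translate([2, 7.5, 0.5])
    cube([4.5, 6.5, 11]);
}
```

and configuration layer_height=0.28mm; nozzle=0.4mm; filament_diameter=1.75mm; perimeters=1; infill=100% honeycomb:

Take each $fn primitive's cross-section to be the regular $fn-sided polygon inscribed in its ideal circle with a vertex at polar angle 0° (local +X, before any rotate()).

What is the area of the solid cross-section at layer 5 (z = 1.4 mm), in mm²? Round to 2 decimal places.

183.78 mm²

At z = 1.4 mm: the cube (footprint 23×29) is included at this height (area 667.00 mm²); the cylinder at (5.5, 1.5): section is a regular 16-gon, circumradius r=9 (area = (16/2)·9.000²·sin(360°/16) = 247.98 mm²); the 19×23.5 cube at (4, -0.5) contributes its full rectangle (area 446.50 mm²); the cube at (2, 7.5) is present — its section is the full 4.5×6.5 rectangle (area 29.25 mm²); After the difference (first − rest): starting from the 23×29 cube (667.00 mm²), the r=9 cylinder at (5.5, 1.5) partially overlaps it — only the 129.02 mm² overlap (of its 247.98 mm²) is removed, clipping the outline; the 19×23.5 cube at (4, -0.5) partially overlaps it — only the 346.20 mm² overlap (of its 446.50 mm²) is removed, clipping the outline; the 4.5×6.5 cube at (2, 7.5) partially overlaps it — only the 8.00 mm² overlap (of its 29.25 mm²) is removed, clipping the outline — area = 183.78 mm². Overall, the cross-section is a single solid region. Net area = 183.78 mm².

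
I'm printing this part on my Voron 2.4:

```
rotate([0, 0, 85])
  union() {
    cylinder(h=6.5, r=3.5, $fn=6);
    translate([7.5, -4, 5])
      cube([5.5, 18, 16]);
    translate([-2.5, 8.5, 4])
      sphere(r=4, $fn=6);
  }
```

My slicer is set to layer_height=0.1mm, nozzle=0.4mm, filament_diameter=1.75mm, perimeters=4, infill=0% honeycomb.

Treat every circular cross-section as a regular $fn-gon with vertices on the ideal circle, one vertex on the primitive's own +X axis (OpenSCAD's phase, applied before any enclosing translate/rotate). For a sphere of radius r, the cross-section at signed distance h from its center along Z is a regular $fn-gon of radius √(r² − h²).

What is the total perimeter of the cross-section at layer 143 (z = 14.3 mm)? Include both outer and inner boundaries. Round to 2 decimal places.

47.00 mm

At z = 14.3 mm: the cylinder does not reach this height (z outside [0, 6.5]); the cube at (7.5, -4) is present — its section is the full 5.5×18 rectangle (perimeter 47.00 mm); the sphere at (-2.5, 8.5) is not intersected at this z (|z−center|=10.300 > r=4); Combining (union): only the 5.5×18 cube at (7.5, -4) is present, so the union is just that shape — boundary = 47.00 mm; (whole slice rotated 85° about Z — lengths, areas and connectivity unchanged). Overall, the cross-section is a single solid region. Total boundary length (outer) = 47.00 mm.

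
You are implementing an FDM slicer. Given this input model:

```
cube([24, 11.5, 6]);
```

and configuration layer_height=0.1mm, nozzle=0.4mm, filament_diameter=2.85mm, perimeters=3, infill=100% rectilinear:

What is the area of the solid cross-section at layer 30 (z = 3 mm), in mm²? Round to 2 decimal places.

276.00 mm²

At z = 3 mm: the cube (footprint 24×11.5) is included at this height (area 276.00 mm²). Overall, the cross-section is a single solid region. Net area = 276.00 mm².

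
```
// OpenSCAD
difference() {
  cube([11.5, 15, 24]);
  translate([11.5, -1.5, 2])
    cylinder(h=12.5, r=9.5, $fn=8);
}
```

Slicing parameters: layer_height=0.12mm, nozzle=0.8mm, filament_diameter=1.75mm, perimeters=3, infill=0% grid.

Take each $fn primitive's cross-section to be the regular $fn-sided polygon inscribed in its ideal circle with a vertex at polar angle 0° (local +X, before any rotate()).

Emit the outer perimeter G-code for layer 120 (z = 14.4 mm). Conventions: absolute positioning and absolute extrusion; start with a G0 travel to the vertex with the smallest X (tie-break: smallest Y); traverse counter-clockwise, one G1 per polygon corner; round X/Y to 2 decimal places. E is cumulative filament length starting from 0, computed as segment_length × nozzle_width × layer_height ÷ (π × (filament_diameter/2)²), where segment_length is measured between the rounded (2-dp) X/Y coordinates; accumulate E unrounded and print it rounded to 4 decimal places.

At z = 14.4 mm: the cube (footprint 11.5×15) is included at this height; the cylinder at (11.5, -1.5): section is a regular 8-gon, circumradius r=9.5; Taking the first minus the rest: starting from the 11.5×15 cube, the r=9.5 cylinder at (11.5, -1.5) partially overlaps it — only the 50.03 mm² overlap (of its 255.27 mm²) is removed, clipping the outline — 1 connected region. The outline is a single polygon with 6 vertices. Extrusion per mm of travel: 0.8 × 0.12 / (π × 0.875²) = 0.039912. Accumulating E over each segment gives final E = 1.9574.

G0 X0.00 Y0.00 Z14.40
G1 X2.62 Y0.00 E0.1046
G1 X4.78 Y5.22 E0.3300
G1 X11.50 Y8.00 E0.6203
G1 X11.50 Y15.00 E0.8997
G1 X0.00 Y15.00 E1.3587
G1 X0.00 Y0.00 E1.9574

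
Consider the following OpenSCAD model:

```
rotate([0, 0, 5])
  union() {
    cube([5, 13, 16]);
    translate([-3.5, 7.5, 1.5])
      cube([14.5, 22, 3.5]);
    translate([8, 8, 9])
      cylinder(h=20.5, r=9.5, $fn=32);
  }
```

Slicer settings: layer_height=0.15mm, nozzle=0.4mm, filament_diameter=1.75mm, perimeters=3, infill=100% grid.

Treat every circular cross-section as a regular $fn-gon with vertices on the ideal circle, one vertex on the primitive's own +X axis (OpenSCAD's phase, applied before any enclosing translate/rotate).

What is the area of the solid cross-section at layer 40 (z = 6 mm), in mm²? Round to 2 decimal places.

65.00 mm²

At z = 6 mm: the 5×13 cube contributes its full rectangle (area 65.00 mm²); the cube at (-3.5, 7.5) is absent (z outside [1.5, 5]); the cylinder at (8, 8) does not reach this height (z outside [9, 29.5]); Merging all regions: only the 5×13 cube is present, so the union is just that shape — area = 65.00 mm²; (whole slice rotated 5° about Z — lengths, areas and connectivity unchanged). Overall, the cross-section is a single solid region. Net area = 65.00 mm².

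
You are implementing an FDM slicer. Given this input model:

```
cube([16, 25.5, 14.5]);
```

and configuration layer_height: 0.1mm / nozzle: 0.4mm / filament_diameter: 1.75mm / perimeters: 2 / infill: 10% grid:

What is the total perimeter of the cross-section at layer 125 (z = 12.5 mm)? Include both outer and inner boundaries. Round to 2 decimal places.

83.00 mm

At z = 12.5 mm: the cube (footprint 16×25.5) is included at this height (perimeter 83.00 mm). Overall, the cross-section is a single solid region. Total boundary length (outer) = 83.00 mm.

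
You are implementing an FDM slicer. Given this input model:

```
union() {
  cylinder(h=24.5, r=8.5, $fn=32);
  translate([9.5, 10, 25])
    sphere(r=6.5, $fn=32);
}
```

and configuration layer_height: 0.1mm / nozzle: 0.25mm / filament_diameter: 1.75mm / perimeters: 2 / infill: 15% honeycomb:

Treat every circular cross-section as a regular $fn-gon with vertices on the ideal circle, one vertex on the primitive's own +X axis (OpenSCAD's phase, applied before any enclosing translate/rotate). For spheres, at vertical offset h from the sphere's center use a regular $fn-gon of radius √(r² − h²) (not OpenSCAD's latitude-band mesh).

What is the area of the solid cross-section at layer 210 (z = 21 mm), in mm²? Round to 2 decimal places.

At z = 21 mm: the cylinder: section is a regular 32-gon, circumradius r=8.5 (area = (32/2)·8.500²·sin(360°/32) = 225.52 mm²); the r=6.5 sphere at (9.5, 10) contributes a regular 32-gon of circumradius √(6.5²−4²) = 5.123 (area = (32/2)·5.123²·sin(360°/32) = 81.94 mm²); Combining (union): the 2 present regions are separate (no shared area or edge), so areas and boundary lengths simply add and each stays a separate island — area = 307.46 mm². Overall, the cross-section has 2 separate islands. Net area = 307.46 mm².

307.46 mm²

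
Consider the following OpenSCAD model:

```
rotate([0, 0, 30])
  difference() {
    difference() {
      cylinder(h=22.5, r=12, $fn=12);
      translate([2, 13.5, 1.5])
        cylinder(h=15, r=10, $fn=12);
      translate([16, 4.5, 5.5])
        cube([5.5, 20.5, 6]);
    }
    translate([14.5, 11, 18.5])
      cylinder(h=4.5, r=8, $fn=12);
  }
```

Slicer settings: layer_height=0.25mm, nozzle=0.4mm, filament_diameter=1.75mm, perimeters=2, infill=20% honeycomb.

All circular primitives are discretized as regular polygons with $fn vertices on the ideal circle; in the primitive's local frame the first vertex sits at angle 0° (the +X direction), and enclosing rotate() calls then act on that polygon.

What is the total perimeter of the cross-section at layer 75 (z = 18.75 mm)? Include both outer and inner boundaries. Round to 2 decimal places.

74.66 mm

At z = 18.75 mm: the r=12 cylinder contributes a regular 12-gon of circumradius 12 (perimeter = 2·12·12.000·sin(180°/12) = 74.54 mm); the cylinder at (2, 13.5) is absent (z outside [1.5, 16.5]); the cube at (16, 4.5) is not intersected at this z (z outside [5.5, 11.5]); Taking the first minus the rest: none of the subtracted shapes is present at this height, so the r=12 cylinder is unchanged — boundary = 74.54 mm; the r=8 cylinder at (14.5, 11) gives a regular 12-gon of circumradius 8 (constant along its height) (perimeter = 2·12·8.000·sin(180°/12) = 49.69 mm); Taking the first minus the rest: starting from that combined region, the r=8 cylinder at (14.5, 11) partially overlaps it — only the 6.26 mm² overlap (of its 192.00 mm²) is removed, clipping the outline — boundary = 74.66 mm; (whole slice rotated 30° about Z — lengths, areas and connectivity unchanged). Overall, the cross-section is a single solid region. Total boundary length (outer) = 74.66 mm.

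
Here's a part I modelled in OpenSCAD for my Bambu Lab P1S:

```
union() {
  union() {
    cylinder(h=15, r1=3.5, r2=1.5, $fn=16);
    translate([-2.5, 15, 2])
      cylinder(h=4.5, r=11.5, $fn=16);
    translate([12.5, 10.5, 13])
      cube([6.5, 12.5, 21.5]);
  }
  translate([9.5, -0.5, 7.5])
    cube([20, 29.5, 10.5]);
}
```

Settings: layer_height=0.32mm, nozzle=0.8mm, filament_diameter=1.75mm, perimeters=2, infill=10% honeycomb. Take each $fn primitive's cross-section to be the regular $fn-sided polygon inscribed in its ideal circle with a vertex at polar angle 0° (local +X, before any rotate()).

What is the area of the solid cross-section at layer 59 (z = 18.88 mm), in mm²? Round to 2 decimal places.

At z = 18.88 mm: the cone is absent (z outside [0, 15]); the cylinder at (-2.5, 15) does not reach this height (z outside [2, 6.5]); the 6.5×12.5 cube at (12.5, 10.5) contributes its full rectangle (area 81.25 mm²); Taking the union: only the 6.5×12.5 cube at (12.5, 10.5) is present, so the union is just that shape — area = 81.25 mm²; the cube at (9.5, -0.5) is absent (z outside [7.5, 18]); Combining (union): only that combined region is present, so the union is just that shape — area = 81.25 mm². Overall, the cross-section is a single solid region. Net area = 81.25 mm².

81.25 mm²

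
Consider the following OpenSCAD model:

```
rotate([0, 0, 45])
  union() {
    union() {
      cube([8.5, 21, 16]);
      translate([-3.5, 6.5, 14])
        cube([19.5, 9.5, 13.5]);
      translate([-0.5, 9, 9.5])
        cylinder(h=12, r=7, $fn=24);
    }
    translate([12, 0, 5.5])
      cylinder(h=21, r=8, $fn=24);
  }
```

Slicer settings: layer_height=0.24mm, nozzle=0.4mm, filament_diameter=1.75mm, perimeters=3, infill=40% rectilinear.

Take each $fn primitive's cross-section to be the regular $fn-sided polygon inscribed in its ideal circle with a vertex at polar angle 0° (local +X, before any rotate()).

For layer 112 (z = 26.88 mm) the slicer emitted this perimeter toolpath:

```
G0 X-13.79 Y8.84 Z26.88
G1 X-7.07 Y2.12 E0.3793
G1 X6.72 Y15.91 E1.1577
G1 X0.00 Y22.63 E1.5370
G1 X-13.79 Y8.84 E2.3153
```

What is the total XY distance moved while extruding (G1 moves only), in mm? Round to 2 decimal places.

Sum the Euclidean lengths of each G1 segment: total = 58.01 mm.

58.01 mm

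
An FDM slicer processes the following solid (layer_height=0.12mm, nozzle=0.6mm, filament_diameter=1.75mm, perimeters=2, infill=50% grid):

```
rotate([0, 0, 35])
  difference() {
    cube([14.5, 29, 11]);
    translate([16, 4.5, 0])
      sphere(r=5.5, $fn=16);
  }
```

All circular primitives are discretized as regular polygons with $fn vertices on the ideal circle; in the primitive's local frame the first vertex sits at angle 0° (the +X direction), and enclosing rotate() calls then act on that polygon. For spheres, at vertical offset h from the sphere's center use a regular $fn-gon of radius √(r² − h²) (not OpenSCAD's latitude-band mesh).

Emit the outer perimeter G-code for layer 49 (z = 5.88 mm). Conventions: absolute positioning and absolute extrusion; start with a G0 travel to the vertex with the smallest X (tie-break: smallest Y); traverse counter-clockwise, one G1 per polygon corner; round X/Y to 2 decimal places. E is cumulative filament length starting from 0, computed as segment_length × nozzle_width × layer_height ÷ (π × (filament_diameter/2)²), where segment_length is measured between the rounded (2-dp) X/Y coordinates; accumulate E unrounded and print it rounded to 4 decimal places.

G0 X-16.63 Y23.76 Z5.88
G1 X0.00 Y0.00 E0.8681
G1 X11.88 Y8.32 E1.3023
G1 X-4.76 Y32.07 E2.1704
G1 X-16.63 Y23.76 E2.6041

At z = 5.88 mm: the 14.5×29 cube contributes its full rectangle; the sphere at (16, 4.5) is not intersected at this z (|z−center|=5.880 > r=5.5); After the difference (first − rest): none of the subtracted shapes is present at this height, so the 14.5×29 cube is unchanged — 1 connected region; (whole slice rotated 35° about Z — lengths, areas and connectivity unchanged). The outline is a single polygon with 4 vertices. Extrusion per mm of travel: 0.6 × 0.12 / (π × 0.875²) = 0.029934. Accumulating E over each segment gives final E = 2.6041.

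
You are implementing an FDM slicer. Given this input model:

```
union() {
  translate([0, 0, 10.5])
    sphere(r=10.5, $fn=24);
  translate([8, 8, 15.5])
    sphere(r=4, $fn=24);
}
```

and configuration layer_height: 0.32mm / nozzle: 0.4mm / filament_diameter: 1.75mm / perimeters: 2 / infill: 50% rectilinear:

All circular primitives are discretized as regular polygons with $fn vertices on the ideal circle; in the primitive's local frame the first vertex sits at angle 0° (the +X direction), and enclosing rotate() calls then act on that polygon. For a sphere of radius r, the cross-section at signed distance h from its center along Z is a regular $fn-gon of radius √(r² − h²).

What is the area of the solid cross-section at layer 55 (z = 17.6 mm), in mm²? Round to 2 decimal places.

At z = 17.6 mm: the r=10.5 sphere slices to a regular 24-gon of circumradius 7.736 (√(r²−h²) with h=7.1 from center) (area = (24/2)·7.736²·sin(360°/24) = 185.85 mm²); the sphere at (8, 8): section is a regular 24-gon, circumradius = √(r²−h²) = √(4²−2.1²) = 3.404 (area = (24/2)·3.404²·sin(360°/24) = 36.00 mm²); Combining (union): the 2 present regions are separate (no shared area or edge), so areas and boundary lengths simply add and each stays a separate island — area = 221.85 mm². Overall, the cross-section has 2 separate islands. Net area = 221.85 mm².

221.85 mm²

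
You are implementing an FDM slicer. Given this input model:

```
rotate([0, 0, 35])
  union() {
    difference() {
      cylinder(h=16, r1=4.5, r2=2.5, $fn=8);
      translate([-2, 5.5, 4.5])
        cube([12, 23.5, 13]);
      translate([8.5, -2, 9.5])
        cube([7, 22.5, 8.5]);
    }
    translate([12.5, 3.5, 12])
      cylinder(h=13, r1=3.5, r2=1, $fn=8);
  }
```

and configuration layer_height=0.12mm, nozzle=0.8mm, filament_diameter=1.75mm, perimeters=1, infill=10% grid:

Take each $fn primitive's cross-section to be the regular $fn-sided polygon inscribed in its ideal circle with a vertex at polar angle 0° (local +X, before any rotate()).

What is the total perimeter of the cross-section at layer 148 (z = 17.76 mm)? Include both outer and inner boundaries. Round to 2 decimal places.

14.65 mm

At z = 17.76 mm: the cone does not reach this height (z outside [0, 16]); the cube at (-2, 5.5) is not intersected at this z (z outside [4.5, 17.5]); the 7×22.5 cube at (8.5, -2) contributes its full rectangle (perimeter 59.00 mm); Taking the first minus the rest: the first operand is absent here, so nothing remains; the cone at (12.5, 3.5) contributes a regular 8-gon of circumradius 2.392 (interpolated between r1=3.5 and r2=1 at t=0.443) (perimeter = 2·8·2.392·sin(180°/8) = 14.65 mm); Taking the union: only the cone at (12.5, 3.5) is present, so the union is just that shape — boundary = 14.65 mm; (rotated 35° about Z; rotation is an isometry so areas/perimeters/island counts are preserved). Overall, the cross-section is a single solid region. Total boundary length (outer) = 14.65 mm.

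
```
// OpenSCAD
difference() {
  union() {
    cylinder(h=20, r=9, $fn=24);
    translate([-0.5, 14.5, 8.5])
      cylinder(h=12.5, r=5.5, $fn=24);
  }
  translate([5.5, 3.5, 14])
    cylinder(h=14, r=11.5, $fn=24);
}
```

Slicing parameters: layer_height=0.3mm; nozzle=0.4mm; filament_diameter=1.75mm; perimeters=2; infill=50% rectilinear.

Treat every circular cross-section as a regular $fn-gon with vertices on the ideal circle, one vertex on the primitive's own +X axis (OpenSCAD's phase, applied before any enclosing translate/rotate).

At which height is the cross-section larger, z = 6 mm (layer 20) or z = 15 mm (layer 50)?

Layer 20 (z = 6): the r=9 cylinder gives a regular 24-gon of circumradius 9 (constant along its height) (area = (24/2)·9.000²·sin(360°/24) = 251.57 mm²); the cylinder at (-0.5, 14.5) does not reach this height (z outside [8.5, 21]); Merging all regions: only the r=9 cylinder is present, so the union is just that shape — area = 251.57 mm²; the cylinder at (5.5, 3.5) is absent (z outside [14, 28]); After the difference (first − rest): none of the subtracted shapes is present at this height, so the result so far is unchanged — area = 251.57 mm². So its area = 251.57 mm². Layer 50 (z = 15): the cylinder: section is a regular 24-gon, circumradius r=9 (area = (24/2)·9.000²·sin(360°/24) = 251.57 mm²); the r=5.5 cylinder at (-0.5, 14.5) gives a regular 24-gon of circumradius 5.5 (constant along its height) (area = (24/2)·5.500²·sin(360°/24) = 93.95 mm²); Combining (union): the 2 present regions are separate (no shared area or edge), so areas and boundary lengths simply add and each stays a separate island — area = 345.52 mm²; the r=11.5 cylinder at (5.5, 3.5) contributes a regular 24-gon of circumradius 11.5 (area = (24/2)·11.500²·sin(360°/24) = 410.75 mm²); Subtracting the remaining from the first: starting from the result so far (345.52 mm²), the r=11.5 cylinder at (5.5, 3.5) partially overlaps it — only the 221.18 mm² overlap (of its 410.75 mm²) is removed, clipping the outline — area = 124.34 mm². So its area = 124.34 mm². Layer 20 is larger (251.57 vs 124.34 mm²).

layer 20 (z = 6 mm)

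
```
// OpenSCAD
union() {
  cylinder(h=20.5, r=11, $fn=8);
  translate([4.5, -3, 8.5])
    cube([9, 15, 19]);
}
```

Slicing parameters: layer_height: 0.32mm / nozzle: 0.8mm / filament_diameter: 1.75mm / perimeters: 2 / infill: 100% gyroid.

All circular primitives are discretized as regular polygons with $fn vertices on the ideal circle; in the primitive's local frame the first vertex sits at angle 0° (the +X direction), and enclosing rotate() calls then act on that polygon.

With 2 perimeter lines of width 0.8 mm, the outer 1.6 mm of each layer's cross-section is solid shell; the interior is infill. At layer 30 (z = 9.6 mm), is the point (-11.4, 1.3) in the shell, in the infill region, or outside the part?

outside

At z = 9.6 mm: the r=11 cylinder contributes a regular 8-gon of circumradius 11; the cube at (4.5, -3) is present — its section is the full 9×15 rectangle; Merging all regions: the regions partially overlap (shared area 57.89 mm²), so overlapping operands fuse into one piece — 1 connected region. Overall, the cross-section is a single solid region. The nearest boundary edge runs (-11.00, 0.00)→(-7.78, 7.78); distance from the point to it = 0.87 mm. The point is not inside any of the regions above, so it lies outside the cross-section (0.87 mm from the nearest boundary).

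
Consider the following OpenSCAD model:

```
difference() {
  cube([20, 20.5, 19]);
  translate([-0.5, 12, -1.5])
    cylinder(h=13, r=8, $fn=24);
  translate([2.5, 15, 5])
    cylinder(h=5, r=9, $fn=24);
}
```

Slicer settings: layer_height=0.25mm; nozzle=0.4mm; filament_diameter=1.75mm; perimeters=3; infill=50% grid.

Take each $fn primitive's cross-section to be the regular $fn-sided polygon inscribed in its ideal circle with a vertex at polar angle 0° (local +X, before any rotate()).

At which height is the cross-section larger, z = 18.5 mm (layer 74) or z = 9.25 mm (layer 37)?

Layer 74 (z = 18.5): the cube is present — its section is the full 20×20.5 rectangle (area 410.00 mm²); the cylinder at (-0.5, 12) is absent (z outside [-1.5, 11.5]); the cylinder at (2.5, 15) is not intersected at this z (z outside [5, 10]); After the difference (first − rest): none of the subtracted shapes is present at this height, so the 20×20.5 cube is unchanged — area = 410.00 mm². So its area = 410.00 mm². Layer 37 (z = 9.25): the cube (footprint 20×20.5) is included at this height (area 410.00 mm²); the cylinder at (-0.5, 12): section is a regular 24-gon, circumradius r=8 (area = (24/2)·8.000²·sin(360°/24) = 198.77 mm²); the cylinder at (2.5, 15): section is a regular 24-gon, circumradius r=9 (area = (24/2)·9.000²·sin(360°/24) = 251.57 mm²); After the difference (first − rest): starting from the 20×20.5 cube (410.00 mm²), the r=8 cylinder at (-0.5, 12) partially overlaps it — only the 91.42 mm² overlap (of its 198.77 mm²) is removed, clipping the outline; the r=9 cylinder at (2.5, 15) partially overlaps it — only the 60.04 mm² overlap (of its 251.57 mm²) is removed, clipping the outline — area = 258.54 mm². So its area = 258.54 mm². Layer 74 is larger (410.00 vs 258.54 mm²).

layer 74 (z = 18.5 mm)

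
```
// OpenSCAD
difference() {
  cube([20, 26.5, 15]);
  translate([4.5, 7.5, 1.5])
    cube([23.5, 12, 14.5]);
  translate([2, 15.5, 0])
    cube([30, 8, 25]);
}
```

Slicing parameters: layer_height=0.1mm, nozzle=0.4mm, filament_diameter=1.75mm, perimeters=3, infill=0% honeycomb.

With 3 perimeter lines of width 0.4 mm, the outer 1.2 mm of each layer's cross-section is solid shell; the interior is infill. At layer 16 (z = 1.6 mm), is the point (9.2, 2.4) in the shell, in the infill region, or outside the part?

infill

At z = 1.6 mm: the cube (footprint 20×26.5) is included at this height; the 23.5×12 cube at (4.5, 7.5) contributes its full rectangle; the cube at (2, 15.5) (footprint 30×8) is included at this height; After the difference (first − rest): starting from the 20×26.5 cube, the 23.5×12 cube at (4.5, 7.5) partially overlaps it — only the 186.00 mm² overlap (of its 282.00 mm²) is removed, clipping the outline; the 30×8 cube at (2, 15.5) partially overlaps it — only the 82.00 mm² overlap (of its 240.00 mm²) is removed, clipping the outline — 1 connected region. Overall, the cross-section is a single solid region. The nearest boundary edge runs (20.00, 0.00)→(0.00, 0.00); distance from the point to it = 2.40 mm. The point is inside the cross-section and 2.40 mm from the nearest boundary — more than the 1.2 mm shell width (3 × 0.4), so it's in the infill interior.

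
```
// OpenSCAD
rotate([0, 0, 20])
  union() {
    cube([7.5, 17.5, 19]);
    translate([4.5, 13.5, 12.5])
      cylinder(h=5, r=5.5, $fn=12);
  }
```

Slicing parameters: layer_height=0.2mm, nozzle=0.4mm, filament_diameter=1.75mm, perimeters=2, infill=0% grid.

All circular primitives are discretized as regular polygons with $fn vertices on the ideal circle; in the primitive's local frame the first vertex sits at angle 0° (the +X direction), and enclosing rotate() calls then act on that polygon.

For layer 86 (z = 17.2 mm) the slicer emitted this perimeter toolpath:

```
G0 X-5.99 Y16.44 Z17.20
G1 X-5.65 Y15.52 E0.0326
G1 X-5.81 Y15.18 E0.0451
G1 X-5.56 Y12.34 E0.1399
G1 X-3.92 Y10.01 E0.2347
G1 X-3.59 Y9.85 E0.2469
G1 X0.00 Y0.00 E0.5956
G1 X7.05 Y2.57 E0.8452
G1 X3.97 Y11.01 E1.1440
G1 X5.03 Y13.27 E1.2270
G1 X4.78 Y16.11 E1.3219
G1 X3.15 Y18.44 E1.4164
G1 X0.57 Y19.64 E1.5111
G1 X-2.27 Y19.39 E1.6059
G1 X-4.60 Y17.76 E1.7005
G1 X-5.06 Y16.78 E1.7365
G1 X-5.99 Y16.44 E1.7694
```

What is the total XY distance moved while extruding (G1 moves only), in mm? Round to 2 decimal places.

Sum the Euclidean lengths of each G1 segment: total = 53.20 mm.

53.20 mm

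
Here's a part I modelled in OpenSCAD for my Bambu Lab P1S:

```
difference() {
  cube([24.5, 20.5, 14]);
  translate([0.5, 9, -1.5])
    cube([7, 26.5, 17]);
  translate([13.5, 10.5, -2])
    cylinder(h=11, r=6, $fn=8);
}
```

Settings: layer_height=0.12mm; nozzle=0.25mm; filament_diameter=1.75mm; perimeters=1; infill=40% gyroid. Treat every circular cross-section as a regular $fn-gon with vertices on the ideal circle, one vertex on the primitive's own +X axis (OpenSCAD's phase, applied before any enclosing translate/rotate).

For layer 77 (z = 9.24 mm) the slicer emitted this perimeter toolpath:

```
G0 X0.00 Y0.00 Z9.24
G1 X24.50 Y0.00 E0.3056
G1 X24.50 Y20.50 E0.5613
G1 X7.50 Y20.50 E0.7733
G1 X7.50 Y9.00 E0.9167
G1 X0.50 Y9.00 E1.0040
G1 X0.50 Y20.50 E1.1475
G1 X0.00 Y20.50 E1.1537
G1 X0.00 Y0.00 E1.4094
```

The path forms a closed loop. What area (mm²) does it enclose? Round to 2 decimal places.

421.75 mm²

Apply the shoelace formula to the sequence of (X, Y) vertices; enclosed area = 421.75 mm².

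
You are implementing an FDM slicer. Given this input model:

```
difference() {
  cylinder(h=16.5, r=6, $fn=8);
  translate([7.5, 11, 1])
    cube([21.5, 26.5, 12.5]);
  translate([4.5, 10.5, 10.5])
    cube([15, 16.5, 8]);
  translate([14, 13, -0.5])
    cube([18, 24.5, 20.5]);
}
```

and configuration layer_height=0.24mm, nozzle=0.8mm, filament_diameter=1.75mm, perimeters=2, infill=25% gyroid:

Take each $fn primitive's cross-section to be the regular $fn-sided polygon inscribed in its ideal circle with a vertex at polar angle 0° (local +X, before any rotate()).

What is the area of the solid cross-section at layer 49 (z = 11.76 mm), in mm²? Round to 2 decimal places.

At z = 11.76 mm: the r=6 cylinder contributes a regular 8-gon of circumradius 6 (area = (8/2)·6.000²·sin(360°/8) = 101.82 mm²); the 21.5×26.5 cube at (7.5, 11) contributes its full rectangle (area 569.75 mm²); the 15×16.5 cube at (4.5, 10.5) contributes its full rectangle (area 247.50 mm²); the cube at (14, 13) is present — its section is the full 18×24.5 rectangle (area 441.00 mm²); After the difference (first − rest): starting from the r=6 cylinder (101.82 mm²), the 21.5×26.5 cube at (7.5, 11) misses the remaining region (no effect); the 15×16.5 cube at (4.5, 10.5) misses the remaining region (no effect); the 18×24.5 cube at (14, 13) misses the remaining region (no effect) — area = 101.82 mm². Overall, the cross-section is a single solid region. Net area = 101.82 mm².

101.82 mm²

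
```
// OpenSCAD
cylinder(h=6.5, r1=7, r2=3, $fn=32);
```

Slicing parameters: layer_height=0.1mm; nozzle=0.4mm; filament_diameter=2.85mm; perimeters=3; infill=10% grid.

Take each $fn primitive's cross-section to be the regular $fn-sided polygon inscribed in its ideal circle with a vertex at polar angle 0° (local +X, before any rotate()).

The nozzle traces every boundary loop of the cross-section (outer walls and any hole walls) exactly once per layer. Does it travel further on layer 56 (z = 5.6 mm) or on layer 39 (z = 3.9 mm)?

layer 39 (z = 3.9 mm)

Layer 56 (z = 5.6): the cone (r1=7→r2=3) has section circumradius 3.554 here — a regular 32-gon (perimeter = 2·32·3.554·sin(180°/32) = 22.29 mm). So its perimeter = 22.29 mm. Layer 39 (z = 3.9): the cone: at t=0.600 of its height the radius interpolates to r₁+(r₂−r₁)t = 4.600, giving a regular 32-gon of that circumradius (perimeter = 2·32·4.600·sin(180°/32) = 28.86 mm). So its perimeter = 28.86 mm. Layer 39 is larger (28.86 vs 22.29 mm).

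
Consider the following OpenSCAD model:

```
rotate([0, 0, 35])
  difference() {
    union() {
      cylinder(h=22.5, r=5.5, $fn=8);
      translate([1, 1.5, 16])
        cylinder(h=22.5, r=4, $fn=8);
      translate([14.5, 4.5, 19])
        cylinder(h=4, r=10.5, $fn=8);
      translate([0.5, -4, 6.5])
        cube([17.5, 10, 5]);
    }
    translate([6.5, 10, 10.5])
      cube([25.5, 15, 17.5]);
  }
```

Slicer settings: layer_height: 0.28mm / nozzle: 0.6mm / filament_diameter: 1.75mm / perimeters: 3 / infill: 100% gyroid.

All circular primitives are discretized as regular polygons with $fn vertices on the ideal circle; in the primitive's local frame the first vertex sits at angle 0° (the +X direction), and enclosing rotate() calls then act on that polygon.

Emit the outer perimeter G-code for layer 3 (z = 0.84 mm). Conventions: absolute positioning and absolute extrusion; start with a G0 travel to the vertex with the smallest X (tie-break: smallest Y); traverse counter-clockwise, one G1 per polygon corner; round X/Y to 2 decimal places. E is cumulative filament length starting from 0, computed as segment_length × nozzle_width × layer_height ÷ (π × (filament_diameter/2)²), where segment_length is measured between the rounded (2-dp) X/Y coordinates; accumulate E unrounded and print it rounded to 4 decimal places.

G0 X-5.42 Y0.96 Z0.84
G1 X-4.51 Y-3.15 E0.2940
G1 X-0.96 Y-5.42 E0.5883
G1 X3.15 Y-4.51 E0.8824
G1 X5.42 Y-0.96 E1.1767
G1 X4.51 Y3.15 E1.4707
G1 X0.96 Y5.42 E1.7650
G1 X-3.15 Y4.51 E2.0590
G1 X-5.42 Y0.96 E2.3533

At z = 0.84 mm: the r=5.5 cylinder gives a regular 8-gon of circumradius 5.5 (constant along its height); the cylinder at (1, 1.5) is absent (z outside [16, 38.5]); the cylinder at (14.5, 4.5) does not reach this height (z outside [19, 23]); the cube at (0.5, -4) does not reach this height (z outside [6.5, 11.5]); Taking the union: only the r=5.5 cylinder is present, so the union is just that shape — 1 connected region; the cube at (6.5, 10) does not reach this height (z outside [10.5, 28]); After the difference (first − rest): none of the subtracted shapes is present at this height, so the result so far is unchanged — 1 connected region; (rotated 35° about Z; rotation is an isometry so areas/perimeters/island counts are preserved). The outline is a single polygon with 8 vertices. Extrusion per mm of travel: 0.6 × 0.28 / (π × 0.875²) = 0.069846. Accumulating E over each segment gives final E = 2.3533.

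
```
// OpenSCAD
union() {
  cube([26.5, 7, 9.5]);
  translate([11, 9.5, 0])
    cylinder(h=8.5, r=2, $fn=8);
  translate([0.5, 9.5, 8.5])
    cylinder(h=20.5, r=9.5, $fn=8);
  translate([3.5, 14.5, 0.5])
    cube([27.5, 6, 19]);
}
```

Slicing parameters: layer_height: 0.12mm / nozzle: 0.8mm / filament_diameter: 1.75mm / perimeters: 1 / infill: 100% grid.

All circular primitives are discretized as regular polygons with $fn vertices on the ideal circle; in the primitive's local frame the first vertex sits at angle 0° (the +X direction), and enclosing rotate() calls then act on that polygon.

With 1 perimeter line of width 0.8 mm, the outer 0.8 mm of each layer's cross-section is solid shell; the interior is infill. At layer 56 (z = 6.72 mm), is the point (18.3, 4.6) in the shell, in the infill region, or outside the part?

infill

At z = 6.72 mm: the cube is present — its section is the full 26.5×7 rectangle; the cylinder at (11, 9.5): section is a regular 8-gon, circumradius r=2; the cylinder at (0.5, 9.5) is absent (z outside [8.5, 29]); the cube at (3.5, 14.5) (footprint 27.5×6) is included at this height; Combining (union): the 3 present regions are separate (no shared area or edge), so areas and boundary lengths simply add and each stays a separate island — 3 connected regions. Overall, the cross-section has 3 separate islands. The nearest boundary edge runs (0.00, 7.00)→(26.50, 7.00); distance from the point to it = 2.40 mm. (Shell/infill is judged within the island containing the point — the largest one.) The point is inside the cross-section and 2.40 mm from the nearest boundary — more than the 0.8 mm shell width (1 × 0.8), so it's in the infill interior.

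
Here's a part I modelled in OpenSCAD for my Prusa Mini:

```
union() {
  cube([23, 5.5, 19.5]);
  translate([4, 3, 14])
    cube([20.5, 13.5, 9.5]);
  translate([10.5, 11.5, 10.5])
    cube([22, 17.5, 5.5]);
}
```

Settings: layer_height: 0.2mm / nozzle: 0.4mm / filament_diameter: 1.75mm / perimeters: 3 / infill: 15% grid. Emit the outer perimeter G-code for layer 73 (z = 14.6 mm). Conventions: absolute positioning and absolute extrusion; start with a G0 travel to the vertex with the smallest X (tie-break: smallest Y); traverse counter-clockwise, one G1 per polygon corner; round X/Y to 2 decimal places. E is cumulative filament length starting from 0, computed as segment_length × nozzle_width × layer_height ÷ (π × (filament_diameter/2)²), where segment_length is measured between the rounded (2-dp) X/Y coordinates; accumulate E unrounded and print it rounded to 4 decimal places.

At z = 14.6 mm: the 23×5.5 cube contributes its full rectangle; the cube at (4, 3) is present — its section is the full 20.5×13.5 rectangle; the cube at (10.5, 11.5) is present — its section is the full 22×17.5 rectangle; Taking the union: the regions partially overlap (shared area 117.50 mm²), so overlapping operands fuse into one piece — 1 connected region. The outline is a single polygon with 12 vertices. Extrusion per mm of travel: 0.4 × 0.2 / (π × 0.875²) = 0.033260. Accumulating E over each segment gives final E = 4.0910.

G0 X0.00 Y0.00 Z14.60
G1 X23.00 Y0.00 E0.7650
G1 X23.00 Y3.00 E0.8648
G1 X24.50 Y3.00 E0.9147
G1 X24.50 Y11.50 E1.1974
G1 X32.50 Y11.50 E1.4634
G1 X32.50 Y29.00 E2.0455
G1 X10.50 Y29.00 E2.7772
G1 X10.50 Y16.50 E3.1930
G1 X4.00 Y16.50 E3.4092
G1 X4.00 Y5.50 E3.7750
G1 X0.00 Y5.50 E3.9081
G1 X0.00 Y0.00 E4.0910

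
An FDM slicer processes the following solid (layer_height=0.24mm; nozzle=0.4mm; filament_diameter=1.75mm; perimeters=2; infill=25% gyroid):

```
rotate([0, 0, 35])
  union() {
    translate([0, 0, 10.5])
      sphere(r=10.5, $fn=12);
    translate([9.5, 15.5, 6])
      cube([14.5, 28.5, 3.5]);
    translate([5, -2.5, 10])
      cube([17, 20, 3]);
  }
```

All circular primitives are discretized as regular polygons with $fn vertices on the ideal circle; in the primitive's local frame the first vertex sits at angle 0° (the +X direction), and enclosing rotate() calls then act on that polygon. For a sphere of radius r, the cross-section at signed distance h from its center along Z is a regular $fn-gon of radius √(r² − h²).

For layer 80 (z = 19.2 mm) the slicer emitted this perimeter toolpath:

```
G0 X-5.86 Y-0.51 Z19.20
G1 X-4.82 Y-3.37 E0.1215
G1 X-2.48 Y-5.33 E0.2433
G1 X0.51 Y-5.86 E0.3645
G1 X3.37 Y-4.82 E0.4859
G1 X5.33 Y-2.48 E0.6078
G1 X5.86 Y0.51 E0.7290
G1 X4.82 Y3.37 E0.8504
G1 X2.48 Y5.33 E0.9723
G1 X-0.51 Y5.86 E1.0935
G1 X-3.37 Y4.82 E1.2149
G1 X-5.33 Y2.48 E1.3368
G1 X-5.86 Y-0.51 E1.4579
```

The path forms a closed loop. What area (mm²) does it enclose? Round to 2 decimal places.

Apply the shoelace formula to the sequence of (X, Y) vertices; enclosed area = 103.75 mm².

103.75 mm²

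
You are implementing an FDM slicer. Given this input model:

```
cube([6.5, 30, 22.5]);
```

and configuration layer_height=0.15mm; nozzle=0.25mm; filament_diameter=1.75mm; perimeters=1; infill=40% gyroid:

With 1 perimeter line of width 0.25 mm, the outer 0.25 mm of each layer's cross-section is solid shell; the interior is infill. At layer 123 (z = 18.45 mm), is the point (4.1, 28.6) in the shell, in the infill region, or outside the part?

At z = 18.45 mm: the cube (footprint 6.5×30) is included at this height. Overall, the cross-section is a single solid region. The nearest boundary edge runs (6.50, 30.00)→(0.00, 30.00); distance from the point to it = 1.40 mm. The point is inside the cross-section and 1.40 mm from the nearest boundary — more than the 0.25 mm shell width (1 × 0.25), so it's in the infill interior.

infill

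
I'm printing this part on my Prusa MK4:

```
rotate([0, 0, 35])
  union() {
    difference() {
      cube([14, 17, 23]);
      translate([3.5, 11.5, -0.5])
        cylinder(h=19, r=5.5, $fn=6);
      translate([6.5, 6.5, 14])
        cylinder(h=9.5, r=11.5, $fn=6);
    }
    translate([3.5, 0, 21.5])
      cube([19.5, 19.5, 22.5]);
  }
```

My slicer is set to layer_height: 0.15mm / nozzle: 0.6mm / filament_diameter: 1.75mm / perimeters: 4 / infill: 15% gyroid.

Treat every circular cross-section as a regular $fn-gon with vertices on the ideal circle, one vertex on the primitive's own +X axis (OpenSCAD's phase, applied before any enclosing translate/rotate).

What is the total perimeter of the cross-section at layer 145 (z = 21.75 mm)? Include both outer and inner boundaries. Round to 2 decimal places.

At z = 21.75 mm: the cube is present — its section is the full 14×17 rectangle (perimeter 62.00 mm); the cylinder at (3.5, 11.5) does not reach this height (z outside [-0.5, 18.5]); the r=11.5 cylinder at (6.5, 6.5) gives a regular 6-gon of circumradius 11.5 (constant along its height) (perimeter = 2·6·11.500·sin(180°/6) = 69.00 mm); Taking the first minus the rest: starting from the 14×17 cube, the r=11.5 cylinder at (6.5, 6.5) partially overlaps it — only the 227.29 mm² overlap (of its 343.60 mm²) is removed, clipping the outline — boundary = 35.91 mm; the 19.5×19.5 cube at (3.5, 0) contributes its full rectangle (perimeter 78.00 mm); Combining (union): the regions partially overlap (shared area 8.33 mm²), so the edge portions inside another operand are dropped and the merged outline is re-measured after clipping — boundary = 87.05 mm; (whole slice rotated 35° about Z — lengths, areas and connectivity unchanged). Overall, the cross-section is a single solid region. Total boundary length (outer) = 87.05 mm.

87.05 mm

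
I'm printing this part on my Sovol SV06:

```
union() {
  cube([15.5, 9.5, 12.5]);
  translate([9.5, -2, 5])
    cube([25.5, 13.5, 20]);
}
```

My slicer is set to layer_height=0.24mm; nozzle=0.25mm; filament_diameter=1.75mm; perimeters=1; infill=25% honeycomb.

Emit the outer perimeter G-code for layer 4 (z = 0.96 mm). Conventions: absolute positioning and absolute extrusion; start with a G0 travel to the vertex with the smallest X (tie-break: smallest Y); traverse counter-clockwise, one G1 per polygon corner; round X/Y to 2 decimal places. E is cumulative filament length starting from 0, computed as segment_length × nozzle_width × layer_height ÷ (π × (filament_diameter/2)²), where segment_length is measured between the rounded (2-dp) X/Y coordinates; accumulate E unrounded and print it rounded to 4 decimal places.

At z = 0.96 mm: the cube (footprint 15.5×9.5) is included at this height; the cube at (9.5, -2) is not intersected at this z (z outside [5, 25]); Merging all regions: only the 15.5×9.5 cube is present, so the union is just that shape — 1 connected region. The outline is a single polygon with 4 vertices. Extrusion per mm of travel: 0.25 × 0.24 / (π × 0.875²) = 0.024945. Accumulating E over each segment gives final E = 1.2473.

G0 X0.00 Y0.00 Z0.96
G1 X15.50 Y0.00 E0.3866
G1 X15.50 Y9.50 E0.6236
G1 X0.00 Y9.50 E1.0103
G1 X0.00 Y0.00 E1.2473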